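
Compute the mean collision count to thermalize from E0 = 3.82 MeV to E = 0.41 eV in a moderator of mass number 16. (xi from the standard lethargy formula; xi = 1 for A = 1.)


xi = 1 + (A-1)^2/(2A)*ln((A-1)/(A+1)) = 0.1199467 (for A = 16)
n = ln(E0/E) / xi
n = ln(3.82e6 / 0.41) / 0.1199467
n = ln(9.317073e+06) / 0.1199467 = 133.79

133.79


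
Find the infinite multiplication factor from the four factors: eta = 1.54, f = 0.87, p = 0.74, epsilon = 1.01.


k_inf = eta * f * p * epsilon
k_inf = 1.54 * 0.87 * 0.74 * 1.01
k_inf = 1.0014

1.0014


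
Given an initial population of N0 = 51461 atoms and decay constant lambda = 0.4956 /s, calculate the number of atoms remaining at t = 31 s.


N = N0 * exp(-lambda * t)
N = 51461 * exp(-0.4956 * 31)
N = 0.010943

0.010943


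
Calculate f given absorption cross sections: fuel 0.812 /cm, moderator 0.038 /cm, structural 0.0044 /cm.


f = Sigma_a_fuel / (Sigma_a_fuel + Sigma_a_mod + Sigma_a_other)
f = 0.812 / (0.812 + 0.038 + 0.0044)
f = 0.95037

0.95037


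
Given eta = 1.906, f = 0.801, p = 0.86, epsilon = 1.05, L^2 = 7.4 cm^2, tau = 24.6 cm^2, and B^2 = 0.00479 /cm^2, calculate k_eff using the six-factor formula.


k_inf = eta*f*p*eps = 1.906*0.801*0.86*1.05 = 1.378616
P_TNL = 1/(1 + L^2*B^2) = 1/(1 + 7.4*0.00479) = 0.9657674
P_FNL = exp(-B^2*tau) = exp(-0.00479*24.6) = 0.8888436
k_eff = k_inf * P_TNL * P_FNL = 1.378616 * 0.9657674 * 0.8888436
k_eff = 1.1834

1.1834


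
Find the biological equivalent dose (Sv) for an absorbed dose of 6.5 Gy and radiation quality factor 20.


H = D * Q
H = 6.5 * 20
H = 130.00 Sv

130.00


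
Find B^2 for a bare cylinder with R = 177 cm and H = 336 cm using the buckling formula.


B^2 = (2.405/R)^2 + (pi/H)^2
B^2 = (2.405/177)^2 + (pi/336)^2
B^2 = 2.7204e-04 /cm^2

2.7204e-04


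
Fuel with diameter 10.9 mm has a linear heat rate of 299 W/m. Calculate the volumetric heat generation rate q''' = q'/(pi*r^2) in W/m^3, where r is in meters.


r = D / 2 / 1000 = 10.9 / 2 / 1000 = 0.00545 m
q''' = q' / (pi * r^2)
q''' = 299 / (pi * 0.00545^2)
q''' = 3.2043e+06 W/m^3

3.2043e+06


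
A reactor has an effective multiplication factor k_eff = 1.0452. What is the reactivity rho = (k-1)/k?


rho = (k_eff - 1) / k_eff
rho = (1.0452 - 1) / 1.0452
rho = 0.043245

0.043245


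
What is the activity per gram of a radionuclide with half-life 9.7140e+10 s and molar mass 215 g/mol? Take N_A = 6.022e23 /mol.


lambda = ln(2) / t_half = ln(2) / 9.7140e+10 = 7.135548e-12 /s
SA = lambda * N_A / M
SA = 7.135548e-12 * 6.022e23 / 215
SA = 1.9986e+10 Bq/g

1.9986e+10


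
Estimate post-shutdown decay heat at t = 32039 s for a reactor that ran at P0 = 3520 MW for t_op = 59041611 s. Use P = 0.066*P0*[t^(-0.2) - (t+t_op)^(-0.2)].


P/P0 = 0.066 * [t^(-0.2) - (t + t_op)^(-0.2)]
P/P0 = 0.066 * [32039^(-0.2) - (32039 + 59041611)^(-0.2)]
P/P0 = 0.066 * [0.1255637 - 0.02790752] = 0.006445308
P = 3520 * 0.006445308 = 22.687 MW

22.687


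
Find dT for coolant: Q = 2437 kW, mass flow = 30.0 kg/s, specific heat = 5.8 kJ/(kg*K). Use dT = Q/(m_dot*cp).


dT = Q / (m_dot * cp)
dT = 2437 / (30.0 * 5.8)
dT = 14.006 C

14.006


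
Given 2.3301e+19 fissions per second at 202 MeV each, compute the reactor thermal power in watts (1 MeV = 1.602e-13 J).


P = fission_rate * E_MeV * 1.602e-13
P = 2.3301e+19 * 202 * 1.602e-13
P = 7.5403e+08 W

7.5403e+08


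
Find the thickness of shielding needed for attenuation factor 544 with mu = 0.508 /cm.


x = ln(factor) / mu
x = ln(544) / 0.508
x = 12.400 cm

12.400


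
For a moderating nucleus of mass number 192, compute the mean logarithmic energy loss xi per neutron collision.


xi = 1 + (A-1)^2/(2A) * ln((A-1)/(A+1))
xi = 1 + (192-1)^2/(2*192) * ln((192-1)/(192 +1))
xi = 0.010381

0.010381


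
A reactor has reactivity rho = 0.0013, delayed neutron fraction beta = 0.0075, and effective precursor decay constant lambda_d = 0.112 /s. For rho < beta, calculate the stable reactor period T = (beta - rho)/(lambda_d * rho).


T = (beta - rho) / (lambda_d * rho)
T = (0.0075 - 0.0013) / (0.112 * 0.0013)
T = 42.582 s

42.582


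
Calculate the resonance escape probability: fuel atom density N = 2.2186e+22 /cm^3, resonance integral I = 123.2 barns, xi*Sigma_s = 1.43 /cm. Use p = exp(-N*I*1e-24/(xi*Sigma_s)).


p = exp(-N * I * 1e-24 / (xi*Sigma_s))
p = exp(-2.2186e+22 * 123.2 * 1e-24 / 1.43)
p = 0.14787

0.14787


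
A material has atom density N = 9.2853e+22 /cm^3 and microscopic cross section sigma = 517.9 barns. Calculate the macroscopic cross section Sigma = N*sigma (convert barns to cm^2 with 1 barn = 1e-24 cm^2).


Sigma = N * sigma_barns * 1e-24
Sigma = 9.2853e+22 * 517.9 * 1e-24
Sigma = 48.089 /cm

48.089


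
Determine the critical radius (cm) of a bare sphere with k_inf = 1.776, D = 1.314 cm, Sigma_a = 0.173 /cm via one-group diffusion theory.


L^2 = D / Sigma_a = 1.314 / 0.173 = 7.595376 cm^2
B_m^2 = (k_inf - 1) / L^2 = (1.776 - 1) / 7.595376 = 0.1021674 /cm^2
For a bare sphere: B_g = pi/R, so R_c = pi / sqrt(B_m^2)
R_c = pi / sqrt(0.1021674) = 9.8286 cm

9.8286


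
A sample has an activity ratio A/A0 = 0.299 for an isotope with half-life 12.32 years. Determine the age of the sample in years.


lambda = ln(2) / t_half = ln(2) / 12.32 = 0.05626195 /yr
t = -ln(A/A0) / lambda
t = -ln(0.299) / 0.05626195
t = 21.459 yr

21.459


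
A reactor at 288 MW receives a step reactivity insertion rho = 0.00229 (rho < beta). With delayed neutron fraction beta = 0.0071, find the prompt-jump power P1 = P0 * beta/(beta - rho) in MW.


P1/P0 = beta / (beta - rho)
P1/P0 = 0.0071 / (0.0071 - 0.00229) = 1.476091
P1 = 288 * 1.476091 = 425.11 MW

425.11


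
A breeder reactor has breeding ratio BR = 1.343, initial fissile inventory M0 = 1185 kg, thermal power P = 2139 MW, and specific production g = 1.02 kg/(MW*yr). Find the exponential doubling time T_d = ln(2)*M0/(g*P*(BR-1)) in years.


Breeding gain G = BR - 1 = 1.343 - 1 = 0.343
Fissile production rate = g * P * G = 1.02 * 2139 * 0.343 = 748.35054 kg/yr
T_d = ln(2) * M0 / (g * P * G)
T_d = ln(2) * 1185 / 748.35054 = 1.0976 yr

1.0976


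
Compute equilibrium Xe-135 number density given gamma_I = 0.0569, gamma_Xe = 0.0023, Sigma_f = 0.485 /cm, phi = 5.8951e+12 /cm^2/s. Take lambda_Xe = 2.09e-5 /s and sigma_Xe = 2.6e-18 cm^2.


Xe_eq = (gamma_I + gamma_Xe) * Sigma_f * phi / (lambda_Xe + sigma_Xe * phi)
Numerator = (0.0569 + 0.0023) * 0.485 * 5.8951e+12 = 1.692601e+11
Denominator = 2.09e-5 + 2.6e-18 * 5.8951e+12 = 3.622726e-05
Xe_eq = 1.692601e+11 / 3.622726e-05 = 4.6722e+15 /cm^3

4.6722e+15


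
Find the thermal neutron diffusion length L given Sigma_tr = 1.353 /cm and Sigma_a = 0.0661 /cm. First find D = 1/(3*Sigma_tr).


D = 1 / (3 * Sigma_tr) = 1 / (3 * 1.353) = 0.2463661 cm
L = sqrt(D / Sigma_a)
L = sqrt(0.2463661 / 0.0661)
L = 1.9306 cm

1.9306


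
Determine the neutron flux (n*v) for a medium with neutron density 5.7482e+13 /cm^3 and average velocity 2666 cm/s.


phi = n * v
phi = 5.7482e+13 * 2666
phi = 1.5325e+17 /cm^2/s

1.5325e+17


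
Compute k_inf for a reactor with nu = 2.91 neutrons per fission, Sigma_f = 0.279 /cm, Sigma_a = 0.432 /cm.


k_inf = nu * Sigma_f / Sigma_a
k_inf = 2.91 * 0.279 / 0.432
k_inf = 1.8794

1.8794


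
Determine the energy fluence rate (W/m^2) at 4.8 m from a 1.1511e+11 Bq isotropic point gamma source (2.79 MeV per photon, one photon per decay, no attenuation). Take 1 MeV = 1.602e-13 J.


psi = A * E * 1.602e-13 / (4*pi*r^2)
psi = 1.1511e+11 * 2.79 * 1.602e-13 / (4*pi*4.8^2)
psi = 1.7770e-04 W/m^2

1.7770e-04


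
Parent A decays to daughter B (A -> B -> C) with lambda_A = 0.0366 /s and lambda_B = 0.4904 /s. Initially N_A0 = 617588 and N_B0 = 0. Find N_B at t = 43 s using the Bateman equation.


N_B(t) = lambda_A * N_A0 / (lambda_B - lambda_A) * [exp(-lambda_A*t) - exp(-lambda_B*t)]
exp(-0.0366*43) = 0.2072561; exp(-0.4904*43) = 6.949369e-10
N_B = 0.0366 * 617588 / (0.4904 - 0.0366) * (0.2072561 - 6.949369e-10)
N_B = 10323

10323


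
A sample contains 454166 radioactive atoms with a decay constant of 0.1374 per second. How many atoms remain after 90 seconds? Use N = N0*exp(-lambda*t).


N = N0 * exp(-lambda * t)
N = 454166 * exp(-0.1374 * 90)
N = 1.9352

1.9352


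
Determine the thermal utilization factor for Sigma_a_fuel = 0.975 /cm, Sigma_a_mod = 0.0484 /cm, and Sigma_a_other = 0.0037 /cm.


f = Sigma_a_fuel / (Sigma_a_fuel + Sigma_a_mod + Sigma_a_other)
f = 0.975 / (0.975 + 0.0484 + 0.0037)
f = 0.94927

0.94927


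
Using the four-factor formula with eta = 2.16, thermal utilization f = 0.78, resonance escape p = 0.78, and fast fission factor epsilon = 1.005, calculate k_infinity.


k_inf = eta * f * p * epsilon
k_inf = 2.16 * 0.78 * 0.78 * 1.005
k_inf = 1.3207

1.3207


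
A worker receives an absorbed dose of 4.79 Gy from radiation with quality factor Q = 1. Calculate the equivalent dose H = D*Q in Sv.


H = D * Q
H = 4.79 * 1
H = 4.7900 Sv

4.7900


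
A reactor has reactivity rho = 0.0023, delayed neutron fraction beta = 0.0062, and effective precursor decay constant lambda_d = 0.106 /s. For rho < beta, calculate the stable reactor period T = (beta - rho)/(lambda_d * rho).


T = (beta - rho) / (lambda_d * rho)
T = (0.0062 - 0.0023) / (0.106 * 0.0023)
T = 15.997 s

15.997


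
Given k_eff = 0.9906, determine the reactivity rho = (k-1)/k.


rho = (k_eff - 1) / k_eff
rho = (0.9906 - 1) / 0.9906
rho = -0.0094892

-0.0094892


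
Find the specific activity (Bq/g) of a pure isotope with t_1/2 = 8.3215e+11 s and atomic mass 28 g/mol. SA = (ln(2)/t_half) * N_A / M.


lambda = ln(2) / t_half = ln(2) / 8.3215e+11 = 8.329594e-13 /s
SA = lambda * N_A / M
SA = 8.329594e-13 * 6.022e23 / 28
SA = 1.7915e+10 Bq/g

1.7915e+10


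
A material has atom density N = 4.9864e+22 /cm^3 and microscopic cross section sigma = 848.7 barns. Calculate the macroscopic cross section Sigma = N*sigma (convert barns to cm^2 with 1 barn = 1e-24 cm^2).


Sigma = N * sigma_barns * 1e-24
Sigma = 4.9864e+22 * 848.7 * 1e-24
Sigma = 42.320 /cm

42.320


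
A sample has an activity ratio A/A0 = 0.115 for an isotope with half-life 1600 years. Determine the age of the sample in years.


lambda = ln(2) / t_half = ln(2) / 1600 = 4.332170e-04 /yr
t = -ln(A/A0) / lambda
t = -ln(0.115) / 4.332170e-04
t = 4992.5 yr

4992.5


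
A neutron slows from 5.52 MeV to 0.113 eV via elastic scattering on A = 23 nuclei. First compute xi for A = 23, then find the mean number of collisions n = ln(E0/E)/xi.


xi = 1 + (A-1)^2/(2A)*ln((A-1)/(A+1)) = 0.08448899 (for A = 23)
n = ln(E0/E) / xi
n = ln(5.52e6 / 0.113) / 0.08448899
n = ln(4.884956e+07) / 0.08448899 = 209.55

209.55


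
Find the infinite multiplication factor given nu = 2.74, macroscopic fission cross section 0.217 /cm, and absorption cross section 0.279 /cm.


k_inf = nu * Sigma_f / Sigma_a
k_inf = 2.74 * 0.217 / 0.279
k_inf = 2.1311

2.1311


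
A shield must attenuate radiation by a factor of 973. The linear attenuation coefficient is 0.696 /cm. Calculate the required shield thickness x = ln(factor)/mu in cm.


x = ln(factor) / mu
x = ln(973) / 0.696
x = 9.8856 cm

9.8856


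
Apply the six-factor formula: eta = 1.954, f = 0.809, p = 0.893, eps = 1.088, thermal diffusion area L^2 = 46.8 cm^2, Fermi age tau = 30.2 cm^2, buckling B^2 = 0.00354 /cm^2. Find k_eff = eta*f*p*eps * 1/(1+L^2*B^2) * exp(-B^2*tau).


k_inf = eta*f*p*eps = 1.954*0.809*0.893*1.088 = 1.535866
P_TNL = 1/(1 + L^2*B^2) = 1/(1 + 46.8*0.00354) = 0.8578743
P_FNL = exp(-B^2*tau) = exp(-0.00354*30.2) = 0.8986083
k_eff = k_inf * P_TNL * P_FNL = 1.535866 * 0.8578743 * 0.8986083
k_eff = 1.1840

1.1840


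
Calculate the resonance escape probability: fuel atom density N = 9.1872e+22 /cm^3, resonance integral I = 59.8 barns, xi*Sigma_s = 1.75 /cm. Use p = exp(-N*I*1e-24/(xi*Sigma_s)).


p = exp(-N * I * 1e-24 / (xi*Sigma_s))
p = exp(-9.1872e+22 * 59.8 * 1e-24 / 1.75)
p = 0.043309

0.043309


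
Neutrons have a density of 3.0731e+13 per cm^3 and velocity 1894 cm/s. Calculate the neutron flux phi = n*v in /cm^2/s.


phi = n * v
phi = 3.0731e+13 * 1894
phi = 5.8205e+16 /cm^2/s

5.8205e+16


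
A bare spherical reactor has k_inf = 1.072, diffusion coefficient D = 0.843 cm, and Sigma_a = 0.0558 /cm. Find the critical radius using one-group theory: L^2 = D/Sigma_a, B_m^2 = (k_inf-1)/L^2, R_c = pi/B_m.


L^2 = D / Sigma_a = 0.843 / 0.0558 = 15.10753 cm^2
B_m^2 = (k_inf - 1) / L^2 = (1.072 - 1) / 15.10753 = 0.004765835 /cm^2
For a bare sphere: B_g = pi/R, so R_c = pi / sqrt(B_m^2)
R_c = pi / sqrt(0.004765835) = 45.507 cm

45.507


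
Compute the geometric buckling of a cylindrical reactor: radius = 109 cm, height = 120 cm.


B^2 = (2.405/R)^2 + (pi/H)^2
B^2 = (2.405/109)^2 + (pi/120)^2
B^2 = 0.0011722 /cm^2

0.0011722


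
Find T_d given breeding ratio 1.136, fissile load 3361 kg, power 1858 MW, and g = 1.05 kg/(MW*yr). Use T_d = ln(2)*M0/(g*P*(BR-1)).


Breeding gain G = BR - 1 = 1.136 - 1 = 0.136
Fissile production rate = g * P * G = 1.05 * 1858 * 0.136 = 265.3224 kg/yr
T_d = ln(2) * M0 / (g * P * G)
T_d = ln(2) * 3361 / 265.3224 = 8.7805 yr

8.7805


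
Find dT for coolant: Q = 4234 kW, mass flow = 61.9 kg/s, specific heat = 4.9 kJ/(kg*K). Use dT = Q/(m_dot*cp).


dT = Q / (m_dot * cp)
dT = 4234 / (61.9 * 4.9)
dT = 13.959 C

13.959


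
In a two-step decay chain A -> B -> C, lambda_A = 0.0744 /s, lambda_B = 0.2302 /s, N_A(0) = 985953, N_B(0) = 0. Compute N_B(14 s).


N_B(t) = lambda_A * N_A0 / (lambda_B - lambda_A) * [exp(-lambda_A*t) - exp(-lambda_B*t)]
exp(-0.0744*14) = 0.3528896; exp(-0.2302*14) = 0.03984334
N_B = 0.0744 * 985953 / (0.2302 - 0.0744) * (0.3528896 - 0.03984334)
N_B = 147391

147391


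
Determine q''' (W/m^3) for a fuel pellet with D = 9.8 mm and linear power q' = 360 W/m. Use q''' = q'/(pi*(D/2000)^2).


r = D / 2 / 1000 = 9.8 / 2 / 1000 = 0.0049 m
q''' = q' / (pi * r^2)
q''' = 360 / (pi * 0.0049^2)
q''' = 4.7727e+06 W/m^3

4.7727e+06


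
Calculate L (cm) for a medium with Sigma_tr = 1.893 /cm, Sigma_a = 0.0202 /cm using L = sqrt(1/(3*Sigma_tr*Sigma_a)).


D = 1 / (3 * Sigma_tr) = 1 / (3 * 1.893) = 0.1760873 cm
L = sqrt(D / Sigma_a)
L = sqrt(0.1760873 / 0.0202)
L = 2.9525 cm

2.9525


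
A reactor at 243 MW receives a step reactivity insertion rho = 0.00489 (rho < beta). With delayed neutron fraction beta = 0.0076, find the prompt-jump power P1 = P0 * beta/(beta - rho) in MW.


P1/P0 = beta / (beta - rho)
P1/P0 = 0.0076 / (0.0076 - 0.00489) = 2.804428
P1 = 243 * 2.804428 = 681.48 MW

681.48


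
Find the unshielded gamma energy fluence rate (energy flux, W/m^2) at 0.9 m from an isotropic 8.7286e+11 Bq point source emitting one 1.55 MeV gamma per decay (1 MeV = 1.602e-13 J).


psi = A * E * 1.602e-13 / (4*pi*r^2)
psi = 8.7286e+11 * 1.55 * 1.602e-13 / (4*pi*0.9^2)
psi = 0.021293 W/m^2

0.021293


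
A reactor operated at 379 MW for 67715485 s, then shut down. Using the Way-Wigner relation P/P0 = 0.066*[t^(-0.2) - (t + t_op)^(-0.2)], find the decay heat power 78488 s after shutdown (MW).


P/P0 = 0.066 * [t^(-0.2) - (t + t_op)^(-0.2)]
P/P0 = 0.066 * [78488^(-0.2) - (78488 + 67715485)^(-0.2)]
P/P0 = 0.066 * [0.1049638 - 0.02714950] = 0.005135744
P = 379 * 0.005135744 = 1.9464 MW

1.9464


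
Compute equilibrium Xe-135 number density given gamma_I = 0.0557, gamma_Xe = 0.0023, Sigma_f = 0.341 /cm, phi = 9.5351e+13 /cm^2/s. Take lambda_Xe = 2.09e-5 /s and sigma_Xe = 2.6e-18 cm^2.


Xe_eq = (gamma_I + gamma_Xe) * Sigma_f * phi / (lambda_Xe + sigma_Xe * phi)
Numerator = (0.0557 + 0.0023) * 0.341 * 9.5351e+13 = 1.885852e+12
Denominator = 2.09e-5 + 2.6e-18 * 9.5351e+13 = 2.688126e-04
Xe_eq = 1.885852e+12 / 2.688126e-04 = 7.0155e+15 /cm^3

7.0155e+15


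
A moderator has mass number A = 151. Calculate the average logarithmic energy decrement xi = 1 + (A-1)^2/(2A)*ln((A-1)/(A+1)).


xi = 1 + (A-1)^2/(2A) * ln((A-1)/(A+1))
xi = 1 + (151-1)^2/(2*151) * ln((151-1)/(151 +1))
xi = 0.013187

0.013187


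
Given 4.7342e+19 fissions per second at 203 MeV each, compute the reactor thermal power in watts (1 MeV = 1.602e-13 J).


P = fission_rate * E_MeV * 1.602e-13
P = 4.7342e+19 * 203 * 1.602e-13
P = 1.5396e+09 W

1.5396e+09


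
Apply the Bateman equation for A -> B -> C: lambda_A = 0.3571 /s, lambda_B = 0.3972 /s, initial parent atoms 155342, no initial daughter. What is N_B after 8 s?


N_B(t) = lambda_A * N_A0 / (lambda_B - lambda_A) * [exp(-lambda_A*t) - exp(-lambda_B*t)]
exp(-0.3571*8) = 0.05745231; exp(-0.3972*8) = 0.04168558
N_B = 0.3571 * 155342 / (0.3972 - 0.3571) * (0.05745231 - 0.04168558)
N_B = 21811

21811


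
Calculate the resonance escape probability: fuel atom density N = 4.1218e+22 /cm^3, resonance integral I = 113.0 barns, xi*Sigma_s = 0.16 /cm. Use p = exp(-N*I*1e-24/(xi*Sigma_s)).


p = exp(-N * I * 1e-24 / (xi*Sigma_s))
p = exp(-4.1218e+22 * 113.0 * 1e-24 / 0.16)
p = 2.2782e-13

2.2782e-13


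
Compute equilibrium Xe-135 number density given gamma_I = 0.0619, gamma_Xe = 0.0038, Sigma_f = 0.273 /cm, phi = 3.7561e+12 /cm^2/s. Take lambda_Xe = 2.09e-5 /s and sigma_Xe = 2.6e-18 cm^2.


Xe_eq = (gamma_I + gamma_Xe) * Sigma_f * phi / (lambda_Xe + sigma_Xe * phi)
Numerator = (0.0619 + 0.0038) * 0.273 * 3.7561e+12 = 6.736979e+10
Denominator = 2.09e-5 + 2.6e-18 * 3.7561e+12 = 3.066586e-05
Xe_eq = 6.736979e+10 / 3.066586e-05 = 2.1969e+15 /cm^3

2.1969e+15


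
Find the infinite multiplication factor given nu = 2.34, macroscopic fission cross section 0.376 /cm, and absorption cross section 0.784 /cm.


k_inf = nu * Sigma_f / Sigma_a
k_inf = 2.34 * 0.376 / 0.784
k_inf = 1.1222

1.1222


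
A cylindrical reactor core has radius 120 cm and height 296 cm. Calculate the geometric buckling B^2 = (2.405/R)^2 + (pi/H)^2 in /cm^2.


B^2 = (2.405/R)^2 + (pi/H)^2
B^2 = (2.405/120)^2 + (pi/296)^2
B^2 = 5.1431e-04 /cm^2

5.1431e-04


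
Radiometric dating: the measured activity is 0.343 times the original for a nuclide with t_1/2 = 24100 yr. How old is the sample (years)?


lambda = ln(2) / t_half = ln(2) / 24100 = 2.876129e-05 /yr
t = -ln(A/A0) / lambda
t = -ln(0.343) / 2.876129e-05
t = 37204 yr

37204


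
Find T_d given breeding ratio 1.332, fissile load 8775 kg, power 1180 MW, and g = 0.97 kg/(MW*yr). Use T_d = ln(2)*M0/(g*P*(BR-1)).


Breeding gain G = BR - 1 = 1.332 - 1 = 0.332
Fissile production rate = g * P * G = 0.97 * 1180 * 0.332 = 380.0072 kg/yr
T_d = ln(2) * M0 / (g * P * G)
T_d = ln(2) * 8775 / 380.0072 = 16.006 yr

16.006


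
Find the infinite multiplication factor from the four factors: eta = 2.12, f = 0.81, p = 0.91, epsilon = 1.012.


k_inf = eta * f * p * epsilon
k_inf = 2.12 * 0.81 * 0.91 * 1.012
k_inf = 1.5814

1.5814


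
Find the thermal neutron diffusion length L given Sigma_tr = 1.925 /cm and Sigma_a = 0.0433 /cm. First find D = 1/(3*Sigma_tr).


D = 1 / (3 * Sigma_tr) = 1 / (3 * 1.925) = 0.1731602 cm
L = sqrt(D / Sigma_a)
L = sqrt(0.1731602 / 0.0433)
L = 1.9998 cm

1.9998


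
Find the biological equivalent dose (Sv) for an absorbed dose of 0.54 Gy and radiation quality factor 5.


H = D * Q
H = 0.54 * 5
H = 2.7000 Sv

2.7000


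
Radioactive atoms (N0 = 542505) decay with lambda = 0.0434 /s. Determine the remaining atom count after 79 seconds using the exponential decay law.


N = N0 * exp(-lambda * t)
N = 542505 * exp(-0.0434 * 79)
N = 17595

17595


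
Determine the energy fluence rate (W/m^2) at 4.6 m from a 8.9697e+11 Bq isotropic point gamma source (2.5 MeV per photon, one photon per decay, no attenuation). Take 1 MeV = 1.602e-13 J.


psi = A * E * 1.602e-13 / (4*pi*r^2)
psi = 8.9697e+11 * 2.5 * 1.602e-13 / (4*pi*4.6^2)
psi = 0.0013510 W/m^2

0.0013510


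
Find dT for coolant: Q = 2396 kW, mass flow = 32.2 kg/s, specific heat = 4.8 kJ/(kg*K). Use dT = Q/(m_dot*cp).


dT = Q / (m_dot * cp)
dT = 2396 / (32.2 * 4.8)
dT = 15.502 C

15.502


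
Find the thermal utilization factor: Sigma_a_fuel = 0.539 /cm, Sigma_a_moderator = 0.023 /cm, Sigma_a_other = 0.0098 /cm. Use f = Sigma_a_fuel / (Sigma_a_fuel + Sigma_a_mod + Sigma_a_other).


f = Sigma_a_fuel / (Sigma_a_fuel + Sigma_a_mod + Sigma_a_other)
f = 0.539 / (0.539 + 0.023 + 0.0098)
f = 0.94264

0.94264


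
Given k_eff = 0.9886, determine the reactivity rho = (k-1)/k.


rho = (k_eff - 1) / k_eff
rho = (0.9886 - 1) / 0.9886
rho = -0.011531

-0.011531


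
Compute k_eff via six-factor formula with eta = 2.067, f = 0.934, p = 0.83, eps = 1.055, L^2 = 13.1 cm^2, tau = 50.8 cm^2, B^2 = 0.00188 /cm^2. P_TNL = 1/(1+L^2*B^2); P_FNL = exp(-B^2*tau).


k_inf = eta*f*p*eps = 2.067*0.934*0.83*1.055 = 1.690511
P_TNL = 1/(1 + L^2*B^2) = 1/(1 + 13.1*0.00188) = 0.9759640
P_FNL = exp(-B^2*tau) = exp(-0.00188*50.8) = 0.9089147
k_eff = k_inf * P_TNL * P_FNL = 1.690511 * 0.9759640 * 0.9089147
k_eff = 1.4996

1.4996


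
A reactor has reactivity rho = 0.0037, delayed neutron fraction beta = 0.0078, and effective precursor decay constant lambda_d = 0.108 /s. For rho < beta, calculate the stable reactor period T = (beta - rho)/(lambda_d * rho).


T = (beta - rho) / (lambda_d * rho)
T = (0.0078 - 0.0037) / (0.108 * 0.0037)
T = 10.260 s

10.260


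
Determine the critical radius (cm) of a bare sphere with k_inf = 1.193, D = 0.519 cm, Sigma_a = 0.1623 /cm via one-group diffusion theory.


L^2 = D / Sigma_a = 0.519 / 0.1623 = 3.197782 cm^2
B_m^2 = (k_inf - 1) / L^2 = (1.193 - 1) / 3.197782 = 0.06035433 /cm^2
For a bare sphere: B_g = pi/R, so R_c = pi / sqrt(B_m^2)
R_c = pi / sqrt(0.06035433) = 12.788 cm

12.788


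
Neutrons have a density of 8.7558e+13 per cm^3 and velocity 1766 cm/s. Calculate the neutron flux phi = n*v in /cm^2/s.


phi = n * v
phi = 8.7558e+13 * 1766
phi = 1.5463e+17 /cm^2/s

1.5463e+17


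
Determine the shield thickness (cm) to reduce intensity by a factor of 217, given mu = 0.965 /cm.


x = ln(factor) / mu
x = ln(217) / 0.965
x = 5.5750 cm

5.5750


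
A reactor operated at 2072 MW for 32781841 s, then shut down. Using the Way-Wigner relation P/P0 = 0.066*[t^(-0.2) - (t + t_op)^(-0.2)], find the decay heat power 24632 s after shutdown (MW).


P/P0 = 0.066 * [t^(-0.2) - (t + t_op)^(-0.2)]
P/P0 = 0.066 * [24632^(-0.2) - (24632 + 32781841)^(-0.2)]
P/P0 = 0.066 * [0.1323427 - 0.03139121] = 0.006662798
P = 2072 * 0.006662798 = 13.805 MW

13.805


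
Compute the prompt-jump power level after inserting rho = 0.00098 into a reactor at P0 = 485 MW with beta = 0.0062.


P1/P0 = beta / (beta - rho)
P1/P0 = 0.0062 / (0.0062 - 0.00098) = 1.187739
P1 = 485 * 1.187739 = 576.05 MW

576.05


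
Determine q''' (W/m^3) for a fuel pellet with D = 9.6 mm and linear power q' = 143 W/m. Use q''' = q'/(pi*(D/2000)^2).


r = D / 2 / 1000 = 9.6 / 2 / 1000 = 0.0048 m
q''' = q' / (pi * r^2)
q''' = 143 / (pi * 0.0048^2)
q''' = 1.9756e+06 W/m^3

1.9756e+06


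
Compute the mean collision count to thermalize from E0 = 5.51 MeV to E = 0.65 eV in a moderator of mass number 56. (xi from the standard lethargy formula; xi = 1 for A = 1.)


xi = 1 + (A-1)^2/(2A)*ln((A-1)/(A+1)) = 0.03529286 (for A = 56)
n = ln(E0/E) / xi
n = ln(5.51e6 / 0.65) / 0.03529286
n = ln(8.476923e+06) / 0.03529286 = 452.01

452.01


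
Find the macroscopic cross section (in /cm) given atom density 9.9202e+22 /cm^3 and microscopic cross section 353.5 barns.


Sigma = N * sigma_barns * 1e-24
Sigma = 9.9202e+22 * 353.5 * 1e-24
Sigma = 35.068 /cm

35.068


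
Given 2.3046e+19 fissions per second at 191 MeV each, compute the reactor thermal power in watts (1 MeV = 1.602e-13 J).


P = fission_rate * E_MeV * 1.602e-13
P = 2.3046e+19 * 191 * 1.602e-13
P = 7.0517e+08 W

7.0517e+08


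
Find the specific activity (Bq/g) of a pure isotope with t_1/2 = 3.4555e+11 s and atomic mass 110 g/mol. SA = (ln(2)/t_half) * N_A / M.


lambda = ln(2) / t_half = ln(2) / 3.4555e+11 = 2.005924e-12 /s
SA = lambda * N_A / M
SA = 2.005924e-12 * 6.022e23 / 110
SA = 1.0982e+10 Bq/g

1.0982e+10


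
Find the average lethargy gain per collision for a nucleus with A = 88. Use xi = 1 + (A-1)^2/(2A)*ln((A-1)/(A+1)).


xi = 1 + (A-1)^2/(2A) * ln((A-1)/(A+1))
xi = 1 + (88-1)^2/(2*88) * ln((88-1)/(88 +1))
xi = 0.022556

0.022556


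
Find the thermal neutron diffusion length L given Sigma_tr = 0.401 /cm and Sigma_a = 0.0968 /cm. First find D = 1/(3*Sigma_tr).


D = 1 / (3 * Sigma_tr) = 1 / (3 * 0.401) = 0.8312552 cm
L = sqrt(D / Sigma_a)
L = sqrt(0.8312552 / 0.0968)
L = 2.9304 cm

2.9304


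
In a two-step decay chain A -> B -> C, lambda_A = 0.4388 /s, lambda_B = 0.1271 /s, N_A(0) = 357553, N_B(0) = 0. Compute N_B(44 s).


N_B(t) = lambda_A * N_A0 / (lambda_B - lambda_A) * [exp(-lambda_A*t) - exp(-lambda_B*t)]
exp(-0.4388*44) = 4.120876e-09; exp(-0.1271*44) = 0.003726075
N_B = 0.4388 * 357553 / (0.1271 - 0.4388) * (4.120876e-09 - 0.003726075)
N_B = 1875.5

1875.5


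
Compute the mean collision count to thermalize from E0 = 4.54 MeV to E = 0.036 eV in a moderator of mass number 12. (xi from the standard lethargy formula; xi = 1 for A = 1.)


xi = 1 + (A-1)^2/(2A)*ln((A-1)/(A+1)) = 0.1577690 (for A = 12)
n = ln(E0/E) / xi
n = ln(4.54e6 / 0.036) / 0.1577690
n = ln(1.261111e+08) / 0.1577690 = 118.23

118.23


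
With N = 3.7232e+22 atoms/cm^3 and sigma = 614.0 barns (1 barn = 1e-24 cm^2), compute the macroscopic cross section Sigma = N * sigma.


Sigma = N * sigma_barns * 1e-24
Sigma = 3.7232e+22 * 614.0 * 1e-24
Sigma = 22.860 /cm

22.860


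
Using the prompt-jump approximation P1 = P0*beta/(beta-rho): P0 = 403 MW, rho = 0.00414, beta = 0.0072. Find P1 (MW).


P1/P0 = beta / (beta - rho)
P1/P0 = 0.0072 / (0.0072 - 0.00414) = 2.352941
P1 = 403 * 2.352941 = 948.24 MW

948.24


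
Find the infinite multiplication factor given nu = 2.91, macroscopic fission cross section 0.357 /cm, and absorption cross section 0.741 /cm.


k_inf = nu * Sigma_f / Sigma_a
k_inf = 2.91 * 0.357 / 0.741
k_inf = 1.4020

1.4020


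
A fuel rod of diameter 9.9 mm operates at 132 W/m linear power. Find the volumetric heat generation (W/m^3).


r = D / 2 / 1000 = 9.9 / 2 / 1000 = 0.00495 m
q''' = q' / (pi * r^2)
q''' = 132 / (pi * 0.00495^2)
q''' = 1.7148e+06 W/m^3

1.7148e+06


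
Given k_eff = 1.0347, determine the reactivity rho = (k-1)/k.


rho = (k_eff - 1) / k_eff
rho = (1.0347 - 1) / 1.0347
rho = 0.033536

0.033536


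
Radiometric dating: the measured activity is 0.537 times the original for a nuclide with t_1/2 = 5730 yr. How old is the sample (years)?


lambda = ln(2) / t_half = ln(2) / 5730 = 1.209681e-04 /yr
t = -ln(A/A0) / lambda
t = -ln(0.537) / 1.209681e-04
t = 5139.8 yr

5139.8


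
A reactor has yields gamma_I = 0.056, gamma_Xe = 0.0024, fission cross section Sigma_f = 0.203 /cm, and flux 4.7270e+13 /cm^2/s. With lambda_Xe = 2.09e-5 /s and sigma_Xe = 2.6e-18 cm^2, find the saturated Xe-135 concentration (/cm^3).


Xe_eq = (gamma_I + gamma_Xe) * Sigma_f * phi / (lambda_Xe + sigma_Xe * phi)
Numerator = (0.056 + 0.0024) * 0.203 * 4.7270e+13 = 5.603953e+11
Denominator = 2.09e-5 + 2.6e-18 * 4.7270e+13 = 1.438020e-04
Xe_eq = 5.603953e+11 / 1.438020e-04 = 3.8970e+15 /cm^3

3.8970e+15


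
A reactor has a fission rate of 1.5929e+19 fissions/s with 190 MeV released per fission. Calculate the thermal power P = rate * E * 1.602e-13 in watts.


P = fission_rate * E_MeV * 1.602e-13
P = 1.5929e+19 * 190 * 1.602e-13
P = 4.8485e+08 W

4.8485e+08


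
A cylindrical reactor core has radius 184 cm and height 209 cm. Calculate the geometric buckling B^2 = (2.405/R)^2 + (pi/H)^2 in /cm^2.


B^2 = (2.405/R)^2 + (pi/H)^2
B^2 = (2.405/184)^2 + (pi/209)^2
B^2 = 3.9679e-04 /cm^2

3.9679e-04


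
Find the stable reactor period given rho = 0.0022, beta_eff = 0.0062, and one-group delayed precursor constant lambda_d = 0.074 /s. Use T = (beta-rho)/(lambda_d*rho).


T = (beta - rho) / (lambda_d * rho)
T = (0.0062 - 0.0022) / (0.074 * 0.0022)
T = 24.570 s

24.570


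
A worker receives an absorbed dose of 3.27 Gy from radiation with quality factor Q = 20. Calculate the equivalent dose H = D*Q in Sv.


H = D * Q
H = 3.27 * 20
H = 65.400 Sv

65.400


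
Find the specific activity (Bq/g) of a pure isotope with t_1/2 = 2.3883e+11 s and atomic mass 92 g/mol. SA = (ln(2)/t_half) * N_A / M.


lambda = ln(2) / t_half = ln(2) / 2.3883e+11 = 2.902262e-12 /s
SA = lambda * N_A / M
SA = 2.902262e-12 * 6.022e23 / 92
SA = 1.8997e+10 Bq/g

1.8997e+10


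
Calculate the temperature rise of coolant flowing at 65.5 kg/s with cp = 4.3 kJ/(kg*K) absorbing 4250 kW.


dT = Q / (m_dot * cp)
dT = 4250 / (65.5 * 4.3)
dT = 15.090 C

15.090


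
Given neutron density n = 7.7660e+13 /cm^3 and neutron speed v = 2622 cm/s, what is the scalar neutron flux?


phi = n * v
phi = 7.7660e+13 * 2622
phi = 2.0362e+17 /cm^2/s

2.0362e+17


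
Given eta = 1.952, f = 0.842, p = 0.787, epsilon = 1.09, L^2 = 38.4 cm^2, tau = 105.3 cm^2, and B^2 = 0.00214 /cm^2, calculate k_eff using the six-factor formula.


k_inf = eta*f*p*eps = 1.952*0.842*0.787*1.09 = 1.409916
P_TNL = 1/(1 + L^2*B^2) = 1/(1 + 38.4*0.00214) = 0.9240641
P_FNL = exp(-B^2*tau) = exp(-0.00214*105.3) = 0.7982432
k_eff = k_inf * P_TNL * P_FNL = 1.409916 * 0.9240641 * 0.7982432
k_eff = 1.0400

1.0400


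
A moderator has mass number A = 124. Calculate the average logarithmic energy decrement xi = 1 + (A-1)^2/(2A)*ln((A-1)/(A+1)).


xi = 1 + (A-1)^2/(2A) * ln((A-1)/(A+1))
xi = 1 + (124-1)^2/(2*124) * ln((124-1)/(124 +1))
xi = 0.016043

0.016043


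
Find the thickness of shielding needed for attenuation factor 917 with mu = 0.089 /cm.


x = ln(factor) / mu
x = ln(917) / 0.089
x = 76.642 cm

76.642


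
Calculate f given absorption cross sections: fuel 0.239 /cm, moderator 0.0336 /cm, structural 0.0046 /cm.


f = Sigma_a_fuel / (Sigma_a_fuel + Sigma_a_mod + Sigma_a_other)
f = 0.239 / (0.239 + 0.0336 + 0.0046)
f = 0.86219

0.86219


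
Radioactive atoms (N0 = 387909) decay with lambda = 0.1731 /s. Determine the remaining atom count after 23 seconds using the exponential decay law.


N = N0 * exp(-lambda * t)
N = 387909 * exp(-0.1731 * 23)
N = 7238.9

7238.9


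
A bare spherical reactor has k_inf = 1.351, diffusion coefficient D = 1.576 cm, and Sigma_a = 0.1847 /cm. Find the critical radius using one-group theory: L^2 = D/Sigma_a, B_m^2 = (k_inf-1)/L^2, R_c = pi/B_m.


L^2 = D / Sigma_a = 1.576 / 0.1847 = 8.532756 cm^2
B_m^2 = (k_inf - 1) / L^2 = (1.351 - 1) / 8.532756 = 0.04113560 /cm^2
For a bare sphere: B_g = pi/R, so R_c = pi / sqrt(B_m^2)
R_c = pi / sqrt(0.04113560) = 15.490 cm

15.490


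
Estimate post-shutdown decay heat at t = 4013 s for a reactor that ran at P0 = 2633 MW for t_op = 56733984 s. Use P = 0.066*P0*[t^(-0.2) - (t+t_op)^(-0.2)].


P/P0 = 0.066 * [t^(-0.2) - (t + t_op)^(-0.2)]
P/P0 = 0.066 * [4013^(-0.2) - (4013 + 56733984)^(-0.2)]
P/P0 = 0.066 * [0.1902419 - 0.02813359] = 0.01069915
P = 2633 * 0.01069915 = 28.171 MW

28.171


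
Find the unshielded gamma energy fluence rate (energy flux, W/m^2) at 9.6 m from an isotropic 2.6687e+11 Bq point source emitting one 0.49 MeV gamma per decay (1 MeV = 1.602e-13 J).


psi = A * E * 1.602e-13 / (4*pi*r^2)
psi = 2.6687e+11 * 0.49 * 1.602e-13 / (4*pi*9.6^2)
psi = 1.8089e-05 W/m^2

1.8089e-05


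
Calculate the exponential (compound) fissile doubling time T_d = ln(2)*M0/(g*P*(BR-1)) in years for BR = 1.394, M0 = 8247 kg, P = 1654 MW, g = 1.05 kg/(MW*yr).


Breeding gain G = BR - 1 = 1.394 - 1 = 0.394
Fissile production rate = g * P * G = 1.05 * 1654 * 0.394 = 684.2598 kg/yr
T_d = ln(2) * M0 / (g * P * G)
T_d = ln(2) * 8247 / 684.2598 = 8.3541 yr

8.3541


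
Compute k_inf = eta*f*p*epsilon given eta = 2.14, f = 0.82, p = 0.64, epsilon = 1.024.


k_inf = eta * f * p * epsilon
k_inf = 2.14 * 0.82 * 0.64 * 1.024
k_inf = 1.1500

1.1500


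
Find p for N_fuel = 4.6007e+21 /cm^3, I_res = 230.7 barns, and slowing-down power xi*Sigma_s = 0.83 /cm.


p = exp(-N * I * 1e-24 / (xi*Sigma_s))
p = exp(-4.6007e+21 * 230.7 * 1e-24 / 0.83)
p = 0.27838

0.27838


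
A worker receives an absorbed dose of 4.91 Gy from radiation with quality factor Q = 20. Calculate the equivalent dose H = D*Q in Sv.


H = D * Q
H = 4.91 * 20
H = 98.200 Sv

98.200


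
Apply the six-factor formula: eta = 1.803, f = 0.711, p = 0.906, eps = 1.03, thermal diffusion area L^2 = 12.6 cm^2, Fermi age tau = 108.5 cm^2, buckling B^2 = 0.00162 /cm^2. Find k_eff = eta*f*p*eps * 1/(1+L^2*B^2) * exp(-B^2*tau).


k_inf = eta*f*p*eps = 1.803*0.711*0.906*1.03 = 1.196274
P_TNL = 1/(1 + L^2*B^2) = 1/(1 + 12.6*0.00162) = 0.9799963
P_FNL = exp(-B^2*tau) = exp(-0.00162*108.5) = 0.8388109
k_eff = k_inf * P_TNL * P_FNL = 1.196274 * 0.9799963 * 0.8388109
k_eff = 0.98338

0.98338


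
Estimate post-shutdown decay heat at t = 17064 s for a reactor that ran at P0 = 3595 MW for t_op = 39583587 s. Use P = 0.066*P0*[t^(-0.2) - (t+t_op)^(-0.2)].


P/P0 = 0.066 * [t^(-0.2) - (t + t_op)^(-0.2)]
P/P0 = 0.066 * [17064^(-0.2) - (17064 + 39583587)^(-0.2)]
P/P0 = 0.066 * [0.1424242 - 0.03023149] = 0.007404719
P = 3595 * 0.007404719 = 26.620 MW

26.620


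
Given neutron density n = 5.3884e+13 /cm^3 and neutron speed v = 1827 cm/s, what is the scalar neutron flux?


phi = n * v
phi = 5.3884e+13 * 1827
phi = 9.8446e+16 /cm^2/s

9.8446e+16


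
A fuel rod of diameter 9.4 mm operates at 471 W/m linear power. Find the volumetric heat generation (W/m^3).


r = D / 2 / 1000 = 9.4 / 2 / 1000 = 0.0047 m
q''' = q' / (pi * r^2)
q''' = 471 / (pi * 0.0047^2)
q''' = 6.7870e+06 W/m^3

6.7870e+06


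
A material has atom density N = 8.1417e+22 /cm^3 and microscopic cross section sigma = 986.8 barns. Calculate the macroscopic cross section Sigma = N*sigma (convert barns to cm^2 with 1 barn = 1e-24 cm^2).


Sigma = N * sigma_barns * 1e-24
Sigma = 8.1417e+22 * 986.8 * 1e-24
Sigma = 80.342 /cm

80.342


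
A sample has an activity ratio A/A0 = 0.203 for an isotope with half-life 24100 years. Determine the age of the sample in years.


lambda = ln(2) / t_half = ln(2) / 24100 = 2.876129e-05 /yr
t = -ln(A/A0) / lambda
t = -ln(0.203) / 2.876129e-05
t = 55441 yr

55441


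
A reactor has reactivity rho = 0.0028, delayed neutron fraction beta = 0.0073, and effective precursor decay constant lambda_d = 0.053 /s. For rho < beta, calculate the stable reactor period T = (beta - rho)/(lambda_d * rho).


T = (beta - rho) / (lambda_d * rho)
T = (0.0073 - 0.0028) / (0.053 * 0.0028)
T = 30.323 s

30.323


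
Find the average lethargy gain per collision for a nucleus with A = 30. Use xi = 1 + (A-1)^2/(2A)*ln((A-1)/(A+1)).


xi = 1 + (A-1)^2/(2A) * ln((A-1)/(A+1))
xi = 1 + (30-1)^2/(2*30) * ln((30-1)/(30 +1))
xi = 0.065209

0.065209


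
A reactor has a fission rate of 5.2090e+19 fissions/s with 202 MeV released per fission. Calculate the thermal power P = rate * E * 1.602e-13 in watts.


P = fission_rate * E_MeV * 1.602e-13
P = 5.2090e+19 * 202 * 1.602e-13
P = 1.6857e+09 W

1.6857e+09


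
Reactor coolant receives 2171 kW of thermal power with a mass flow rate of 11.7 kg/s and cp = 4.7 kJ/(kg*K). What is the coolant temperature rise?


dT = Q / (m_dot * cp)
dT = 2171 / (11.7 * 4.7)
dT = 39.480 C

39.480


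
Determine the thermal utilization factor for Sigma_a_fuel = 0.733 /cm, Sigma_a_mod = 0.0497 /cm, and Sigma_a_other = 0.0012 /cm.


f = Sigma_a_fuel / (Sigma_a_fuel + Sigma_a_mod + Sigma_a_other)
f = 0.733 / (0.733 + 0.0497 + 0.0012)
f = 0.93507

0.93507


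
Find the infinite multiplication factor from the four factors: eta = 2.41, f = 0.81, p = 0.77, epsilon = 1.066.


k_inf = eta * f * p * epsilon
k_inf = 2.41 * 0.81 * 0.77 * 1.066
k_inf = 1.6023

1.6023


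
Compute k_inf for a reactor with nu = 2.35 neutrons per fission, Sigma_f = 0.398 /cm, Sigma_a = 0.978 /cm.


k_inf = nu * Sigma_f / Sigma_a
k_inf = 2.35 * 0.398 / 0.978
k_inf = 0.95634

0.95634


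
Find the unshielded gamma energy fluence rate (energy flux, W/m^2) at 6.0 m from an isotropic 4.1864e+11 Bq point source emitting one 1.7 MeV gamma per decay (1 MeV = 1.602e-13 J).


psi = A * E * 1.602e-13 / (4*pi*r^2)
psi = 4.1864e+11 * 1.7 * 1.602e-13 / (4*pi*6.0^2)
psi = 2.5202e-04 W/m^2

2.5202e-04


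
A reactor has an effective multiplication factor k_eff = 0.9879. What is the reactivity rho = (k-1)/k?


rho = (k_eff - 1) / k_eff
rho = (0.9879 - 1) / 0.9879
rho = -0.012248

-0.012248


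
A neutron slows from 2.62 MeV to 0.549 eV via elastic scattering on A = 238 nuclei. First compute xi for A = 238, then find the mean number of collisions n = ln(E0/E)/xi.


xi = 1 + (A-1)^2/(2A)*ln((A-1)/(A+1)) = 0.008379872 (for A = 238)
n = ln(E0/E) / xi
n = ln(2.62e6 / 0.549) / 0.008379872
n = ln(4.772313e+06) / 0.008379872 = 1835.2

1835.2


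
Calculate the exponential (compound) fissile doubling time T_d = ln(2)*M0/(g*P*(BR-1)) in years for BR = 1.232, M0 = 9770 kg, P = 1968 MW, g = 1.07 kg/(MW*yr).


Breeding gain G = BR - 1 = 1.232 - 1 = 0.232
Fissile production rate = g * P * G = 1.07 * 1968 * 0.232 = 488.53632 kg/yr
T_d = ln(2) * M0 / (g * P * G)
T_d = ln(2) * 9770 / 488.53632 = 13.862 yr

13.862


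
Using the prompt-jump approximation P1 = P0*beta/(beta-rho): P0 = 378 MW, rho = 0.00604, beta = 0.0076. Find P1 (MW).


P1/P0 = beta / (beta - rho)
P1/P0 = 0.0076 / (0.0076 - 0.00604) = 4.871795
P1 = 378 * 4.871795 = 1841.5 MW

1841.5


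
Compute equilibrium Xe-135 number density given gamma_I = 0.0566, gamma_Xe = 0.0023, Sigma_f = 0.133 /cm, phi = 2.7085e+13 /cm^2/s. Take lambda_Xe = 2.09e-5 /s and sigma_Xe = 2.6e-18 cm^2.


Xe_eq = (gamma_I + gamma_Xe) * Sigma_f * phi / (lambda_Xe + sigma_Xe * phi)
Numerator = (0.0566 + 0.0023) * 0.133 * 2.7085e+13 = 2.121758e+11
Denominator = 2.09e-5 + 2.6e-18 * 2.7085e+13 = 9.132100e-05
Xe_eq = 2.121758e+11 / 9.132100e-05 = 2.3234e+15 /cm^3

2.3234e+15


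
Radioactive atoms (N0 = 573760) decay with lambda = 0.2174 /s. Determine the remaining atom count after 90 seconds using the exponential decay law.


N = N0 * exp(-lambda * t)
N = 573760 * exp(-0.2174 * 90)
N = 0.0018253

0.0018253


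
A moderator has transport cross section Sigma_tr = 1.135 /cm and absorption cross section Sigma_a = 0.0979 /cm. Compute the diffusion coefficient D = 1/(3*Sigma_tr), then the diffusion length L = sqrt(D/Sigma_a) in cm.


D = 1 / (3 * Sigma_tr) = 1 / (3 * 1.135) = 0.2936858 cm
L = sqrt(D / Sigma_a)
L = sqrt(0.2936858 / 0.0979)
L = 1.7320 cm

1.7320


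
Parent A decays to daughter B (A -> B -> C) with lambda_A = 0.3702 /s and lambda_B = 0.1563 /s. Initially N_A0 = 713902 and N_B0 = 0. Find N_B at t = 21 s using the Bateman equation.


N_B(t) = lambda_A * N_A0 / (lambda_B - lambda_A) * [exp(-lambda_A*t) - exp(-lambda_B*t)]
exp(-0.3702*21) = 4.204437e-04; exp(-0.1563*21) = 0.03754181
N_B = 0.3702 * 713902 / (0.1563 - 0.3702) * (4.204437e-04 - 0.03754181)
N_B = 45866

45866


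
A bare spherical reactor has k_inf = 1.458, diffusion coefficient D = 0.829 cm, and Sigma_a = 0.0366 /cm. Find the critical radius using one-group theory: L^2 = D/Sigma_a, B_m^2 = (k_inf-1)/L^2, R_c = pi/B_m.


L^2 = D / Sigma_a = 0.829 / 0.0366 = 22.65027 cm^2
B_m^2 = (k_inf - 1) / L^2 = (1.458 - 1) / 22.65027 = 0.02022051 /cm^2
For a bare sphere: B_g = pi/R, so R_c = pi / sqrt(B_m^2)
R_c = pi / sqrt(0.02022051) = 22.093 cm

22.093


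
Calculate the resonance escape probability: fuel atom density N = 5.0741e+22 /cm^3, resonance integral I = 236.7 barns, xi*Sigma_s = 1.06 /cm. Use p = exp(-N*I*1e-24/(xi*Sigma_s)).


p = exp(-N * I * 1e-24 / (xi*Sigma_s))
p = exp(-5.0741e+22 * 236.7 * 1e-24 / 1.06)
p = 1.2001e-05

1.2001e-05


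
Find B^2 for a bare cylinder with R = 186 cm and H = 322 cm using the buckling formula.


B^2 = (2.405/R)^2 + (pi/H)^2
B^2 = (2.405/186)^2 + (pi/322)^2
B^2 = 2.6238e-04 /cm^2

2.6238e-04
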